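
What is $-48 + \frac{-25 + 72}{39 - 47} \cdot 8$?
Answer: $-95$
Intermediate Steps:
$-48 + \frac{-25 + 72}{39 - 47} \cdot 8 = -48 + \frac{47}{-8} \cdot 8 = -48 + 47 \left(- \frac{1}{8}\right) 8 = -48 - 47 = -95$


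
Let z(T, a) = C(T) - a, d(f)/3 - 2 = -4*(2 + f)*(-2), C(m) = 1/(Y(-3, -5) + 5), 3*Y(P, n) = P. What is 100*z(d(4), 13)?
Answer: -1275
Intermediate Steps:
Y(P, n) = P/3
C(m) = ¼ (C(m) = 1/((⅓)*(-3) + 5) = 1/(-1 + 5) = 1/4 = ¼)
d(f) = 54 + 24*f (d(f) = 6 + 3*(-4*(2 + f)*(-2)) = 6 + 3*((-8 - 4*f)*(-2)) = 6 + 3*(16 + 8*f) = 6 + (48 + 24*f) = 54 + 24*f)
z(T, a) = ¼ - a
100*z(d(4), 13) = 100*(¼ - 1*13) = 100*(¼ - 13) = 100*(-51/4) = -1275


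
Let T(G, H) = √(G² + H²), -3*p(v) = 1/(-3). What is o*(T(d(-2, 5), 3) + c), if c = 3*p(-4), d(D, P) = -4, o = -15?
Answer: -80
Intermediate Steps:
p(v) = ⅑ (p(v) = -⅓/(-3) = -⅓*(-⅓) = ⅑)
c = ⅓ (c = 3*(⅑) = ⅓ ≈ 0.33333)
o*(T(d(-2, 5), 3) + c) = -15*(√((-4)² + 3²) + ⅓) = -15*(√(16 + 9) + ⅓) = -15*(√25 + ⅓) = -15*(5 + ⅓) = -15*16/3 = -80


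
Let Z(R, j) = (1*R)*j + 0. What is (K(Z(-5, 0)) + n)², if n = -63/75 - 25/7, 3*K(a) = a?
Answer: 595984/30625 ≈ 19.461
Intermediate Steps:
Z(R, j) = R*j (Z(R, j) = R*j + 0 = R*j)
K(a) = a/3
n = -772/175 (n = -63*1/75 - 25*⅐ = -21/25 - 25/7 = -772/175 ≈ -4.4114)
(K(Z(-5, 0)) + n)² = ((-5*0)/3 - 772/175)² = ((⅓)*0 - 772/175)² = (0 - 772/175)² = (-772/175)² = 595984/30625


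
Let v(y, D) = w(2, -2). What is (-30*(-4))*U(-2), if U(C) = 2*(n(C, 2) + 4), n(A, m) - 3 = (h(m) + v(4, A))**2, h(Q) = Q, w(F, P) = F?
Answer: 5520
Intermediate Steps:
v(y, D) = 2
n(A, m) = 3 + (2 + m)**2 (n(A, m) = 3 + (m + 2)**2 = 3 + (2 + m)**2)
U(C) = 46 (U(C) = 2*((3 + (2 + 2)**2) + 4) = 2*((3 + 4**2) + 4) = 2*((3 + 16) + 4) = 2*(19 + 4) = 2*23 = 46)
(-30*(-4))*U(-2) = -30*(-4)*46 = 120*46 = 5520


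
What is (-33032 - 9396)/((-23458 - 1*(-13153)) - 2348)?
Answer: 42428/12653 ≈ 3.3532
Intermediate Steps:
(-33032 - 9396)/((-23458 - 1*(-13153)) - 2348) = -42428/((-23458 + 13153) - 2348) = -42428/(-10305 - 2348) = -42428/(-12653) = -42428*(-1/12653) = 42428/12653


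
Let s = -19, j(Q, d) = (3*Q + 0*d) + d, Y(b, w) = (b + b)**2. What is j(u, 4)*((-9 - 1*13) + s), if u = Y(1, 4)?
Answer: -656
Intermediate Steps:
Y(b, w) = 4*b**2 (Y(b, w) = (2*b)**2 = 4*b**2)
u = 4 (u = 4*1**2 = 4*1 = 4)
j(Q, d) = d + 3*Q (j(Q, d) = (3*Q + 0) + d = 3*Q + d = d + 3*Q)
j(u, 4)*((-9 - 1*13) + s) = (4 + 3*4)*((-9 - 1*13) - 19) = (4 + 12)*((-9 - 13) - 19) = 16*(-22 - 19) = 16*(-41) = -656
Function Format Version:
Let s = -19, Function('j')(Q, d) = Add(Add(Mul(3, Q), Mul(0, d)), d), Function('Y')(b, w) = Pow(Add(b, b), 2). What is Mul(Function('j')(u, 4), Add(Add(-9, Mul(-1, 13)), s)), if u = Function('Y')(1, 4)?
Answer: -656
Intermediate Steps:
Function('Y')(b, w) = Mul(4, Pow(b, 2)) (Function('Y')(b, w) = Pow(Mul(2, b), 2) = Mul(4, Pow(b, 2)))
u = 4 (u = Mul(4, Pow(1, 2)) = Mul(4, 1) = 4)
Function('j')(Q, d) = Add(d, Mul(3, Q)) (Function('j')(Q, d) = Add(Add(Mul(3, Q), 0), d) = Add(Mul(3, Q), d) = Add(d, Mul(3, Q)))
Mul(Function('j')(u, 4), Add(Add(-9, Mul(-1, 13)), s)) = Mul(Add(4, Mul(3, 4)), Add(Add(-9, Mul(-1, 13)), -19)) = Mul(Add(4, 12), Add(Add(-9, -13), -19)) = Mul(16, Add(-22, -19)) = Mul(16, -41) = -656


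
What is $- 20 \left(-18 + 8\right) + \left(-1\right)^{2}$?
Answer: $201$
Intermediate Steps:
$- 20 \left(-18 + 8\right) + \left(-1\right)^{2} = \left(-20\right) \left(-10\right) + 1 = 200 + 1 = 201$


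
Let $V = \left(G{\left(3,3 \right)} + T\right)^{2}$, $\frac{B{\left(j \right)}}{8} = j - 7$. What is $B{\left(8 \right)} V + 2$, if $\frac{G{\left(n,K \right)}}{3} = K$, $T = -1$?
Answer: $514$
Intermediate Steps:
$G{\left(n,K \right)} = 3 K$
$B{\left(j \right)} = -56 + 8 j$ ($B{\left(j \right)} = 8 \left(j - 7\right) = 8 \left(-7 + j\right) = -56 + 8 j$)
$V = 64$ ($V = \left(3 \cdot 3 - 1\right)^{2} = \left(9 - 1\right)^{2} = 8^{2} = 64$)
$B{\left(8 \right)} V + 2 = \left(-56 + 8 \cdot 8\right) 64 + 2 = \left(-56 + 64\right) 64 + 2 = 8 \cdot 64 + 2 = 512 + 2 = 514$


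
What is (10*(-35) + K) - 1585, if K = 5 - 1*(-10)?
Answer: -1920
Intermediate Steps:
K = 15 (K = 5 + 10 = 15)
(10*(-35) + K) - 1585 = (10*(-35) + 15) - 1585 = (-350 + 15) - 1585 = -335 - 1585 = -1920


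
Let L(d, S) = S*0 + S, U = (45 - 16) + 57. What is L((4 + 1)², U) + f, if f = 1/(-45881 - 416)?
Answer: 3981541/46297 ≈ 86.000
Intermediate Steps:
U = 86 (U = 29 + 57 = 86)
f = -1/46297 (f = 1/(-46297) = -1/46297 ≈ -2.1600e-5)
L(d, S) = S (L(d, S) = 0 + S = S)
L((4 + 1)², U) + f = 86 - 1/46297 = 3981541/46297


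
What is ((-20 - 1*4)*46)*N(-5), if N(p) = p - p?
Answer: 0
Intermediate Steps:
N(p) = 0
((-20 - 1*4)*46)*N(-5) = ((-20 - 1*4)*46)*0 = ((-20 - 4)*46)*0 = -24*46*0 = -1104*0 = 0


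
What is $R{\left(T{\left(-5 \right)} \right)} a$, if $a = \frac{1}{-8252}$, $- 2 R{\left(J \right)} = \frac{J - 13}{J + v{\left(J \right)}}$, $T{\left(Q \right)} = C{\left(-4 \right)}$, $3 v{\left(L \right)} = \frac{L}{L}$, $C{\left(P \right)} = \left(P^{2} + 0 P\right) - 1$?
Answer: $\frac{3}{379592} \approx 7.9032 \cdot 10^{-6}$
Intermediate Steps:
$C{\left(P \right)} = -1 + P^{2}$ ($C{\left(P \right)} = \left(P^{2} + 0\right) - 1 = P^{2} - 1 = -1 + P^{2}$)
$v{\left(L \right)} = \frac{1}{3}$ ($v{\left(L \right)} = \frac{L \frac{1}{L}}{3} = \frac{1}{3} \cdot 1 = \frac{1}{3}$)
$T{\left(Q \right)} = 15$ ($T{\left(Q \right)} = -1 + \left(-4\right)^{2} = -1 + 16 = 15$)
$R{\left(J \right)} = - \frac{-13 + J}{2 \left(\frac{1}{3} + J\right)}$ ($R{\left(J \right)} = - \frac{\left(J - 13\right) \frac{1}{J + \frac{1}{3}}}{2} = - \frac{\left(-13 + J\right) \frac{1}{\frac{1}{3} + J}}{2} = - \frac{\frac{1}{\frac{1}{3} + J} \left(-13 + J\right)}{2} = - \frac{-13 + J}{2 \left(\frac{1}{3} + J\right)}$)
$a = - \frac{1}{8252} \approx -0.00012118$
$R{\left(T{\left(-5 \right)} \right)} a = \frac{3 \left(13 - 15\right)}{2 \left(1 + 3 \cdot 15\right)} \left(- \frac{1}{8252}\right) = \frac{3 \left(13 - 15\right)}{2 \left(1 + 45\right)} \left(- \frac{1}{8252}\right) = \frac{3}{2} \cdot \frac{1}{46} \left(-2\right) \left(- \frac{1}{8252}\right) = \left(- \frac{3}{46}\right) \left(- \frac{1}{8252}\right) = \frac{3}{379592}$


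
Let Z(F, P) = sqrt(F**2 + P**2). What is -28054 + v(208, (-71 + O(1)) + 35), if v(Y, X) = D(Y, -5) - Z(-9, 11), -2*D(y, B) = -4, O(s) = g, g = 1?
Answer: -28052 - sqrt(202) ≈ -28066.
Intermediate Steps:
O(s) = 1
D(y, B) = 2 (D(y, B) = -1/2*(-4) = 2)
v(Y, X) = 2 - sqrt(202) (v(Y, X) = 2 - sqrt((-9)**2 + 11**2) = 2 - sqrt(81 + 121) = 2 - sqrt(202))
-28054 + v(208, (-71 + O(1)) + 35) = -28054 + (2 - sqrt(202)) = -28052 - sqrt(202)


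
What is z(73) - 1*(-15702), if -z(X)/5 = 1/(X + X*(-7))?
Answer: 6877481/438 ≈ 15702.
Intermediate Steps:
z(X) = 5/(6*X) (z(X) = -5/(X + X*(-7)) = -5/(X - 7*X) = -5*(-1/(6*X)) = -(-5)/(6*X) = 5/(6*X))
z(73) - 1*(-15702) = (⅚)/73 - 1*(-15702) = (⅚)*(1/73) + 15702 = 5/438 + 15702 = 6877481/438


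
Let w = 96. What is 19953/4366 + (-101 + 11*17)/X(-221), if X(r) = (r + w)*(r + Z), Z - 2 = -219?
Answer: 546401113/119519250 ≈ 4.5717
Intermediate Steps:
Z = -217 (Z = 2 - 219 = -217)
X(r) = (-217 + r)*(96 + r) (X(r) = (r + 96)*(r - 217) = (96 + r)*(-217 + r) = (-217 + r)*(96 + r))
19953/4366 + (-101 + 11*17)/X(-221) = 19953/4366 + (-101 + 11*17)/(-20832 + (-221)**2 - 121*(-221)) = 19953*(1/4366) + (-101 + 187)/(-20832 + 48841 + 26741) = 19953/4366 + 86/54750 = 19953/4366 + 86*(1/54750) = 19953/4366 + 43/27375 = 546401113/119519250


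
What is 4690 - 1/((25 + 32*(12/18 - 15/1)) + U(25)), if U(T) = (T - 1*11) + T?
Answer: 5552963/1184 ≈ 4690.0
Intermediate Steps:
U(T) = -11 + 2*T (U(T) = (T - 11) + T = (-11 + T) + T = -11 + 2*T)
4690 - 1/((25 + 32*(12/18 - 15/1)) + U(25)) = 4690 - 1/((25 + 32*(12/18 - 15/1)) + (-11 + 2*25)) = 4690 - 1/((25 + 32*(12*(1/18) - 15*1)) + (-11 + 50)) = 4690 - 1/((25 + 32*(⅔ - 15)) + 39) = 4690 - 1/((25 + 32*(-43/3)) + 39) = 4690 - 1/((25 - 1376/3) + 39) = 4690 - 1/(-1301/3 + 39) = 4690 - 1/(-1184/3) = 4690 - 1*(-3/1184) = 4690 + 3/1184 = 5552963/1184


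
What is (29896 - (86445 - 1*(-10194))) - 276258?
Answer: -343001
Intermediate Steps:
(29896 - (86445 - 1*(-10194))) - 276258 = (29896 - (86445 + 10194)) - 276258 = (29896 - 1*96639) - 276258 = (29896 - 96639) - 276258 = -66743 - 276258 = -343001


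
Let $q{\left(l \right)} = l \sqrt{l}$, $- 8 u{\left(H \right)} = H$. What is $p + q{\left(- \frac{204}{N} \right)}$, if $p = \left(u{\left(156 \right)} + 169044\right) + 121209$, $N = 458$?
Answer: $\frac{580467}{2} - \frac{102 i \sqrt{23358}}{52441} \approx 2.9023 \cdot 10^{5} - 0.29727 i$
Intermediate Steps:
$u{\left(H \right)} = - \frac{H}{8}$
$q{\left(l \right)} = l^{\frac{3}{2}}$
$p = \frac{580467}{2}$ ($p = \left(\left(- \frac{1}{8}\right) 156 + 169044\right) + 121209 = \left(- \frac{39}{2} + 169044\right) + 121209 = \frac{338049}{2} + 121209 = \frac{580467}{2} \approx 2.9023 \cdot 10^{5}$)
$p + q{\left(- \frac{204}{N} \right)} = \frac{580467}{2} + \left(- \frac{204}{458}\right)^{\frac{3}{2}} = \frac{580467}{2} + \left(\left(-204\right) \frac{1}{458}\right)^{\frac{3}{2}} = \frac{580467}{2} + \left(- \frac{102}{229}\right)^{\frac{3}{2}} = \frac{580467}{2} - \frac{102 i \sqrt{23358}}{52441}$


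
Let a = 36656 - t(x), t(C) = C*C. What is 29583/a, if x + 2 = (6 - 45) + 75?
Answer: 29583/35500 ≈ 0.83332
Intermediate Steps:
x = 34 (x = -2 + ((6 - 45) + 75) = -2 + (-39 + 75) = -2 + 36 = 34)
t(C) = C²
a = 35500 (a = 36656 - 1*34² = 36656 - 1*1156 = 36656 - 1156 = 35500)
29583/a = 29583/35500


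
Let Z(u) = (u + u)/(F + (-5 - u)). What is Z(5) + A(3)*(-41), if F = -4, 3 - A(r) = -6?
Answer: -2588/7 ≈ -369.71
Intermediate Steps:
A(r) = 9 (A(r) = 3 - 1*(-6) = 3 + 6 = 9)
Z(u) = 2*u/(-9 - u) (Z(u) = (u + u)/(-4 + (-5 - u)) = (2*u)/(-9 - u) = 2*u/(-9 - u))
Z(5) + A(3)*(-41) = -2*5/(9 + 5) + 9*(-41) = -2*5/14 - 369 = -2*5*1/14 - 369 = -5/7 - 369 = -2588/7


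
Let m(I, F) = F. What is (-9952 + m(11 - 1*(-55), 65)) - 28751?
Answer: -38638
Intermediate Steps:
(-9952 + m(11 - 1*(-55), 65)) - 28751 = (-9952 + 65) - 28751 = -9887 - 28751 = -38638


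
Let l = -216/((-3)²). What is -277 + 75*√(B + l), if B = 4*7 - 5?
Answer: -277 + 75*I ≈ -277.0 + 75.0*I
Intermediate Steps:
l = -24 (l = -216/9 = -216*⅑ = -24)
B = 23 (B = 28 - 5 = 23)
-277 + 75*√(B + l) = -277 + 75*√(23 - 24) = -277 + 75*√(-1) = -277 + 75*I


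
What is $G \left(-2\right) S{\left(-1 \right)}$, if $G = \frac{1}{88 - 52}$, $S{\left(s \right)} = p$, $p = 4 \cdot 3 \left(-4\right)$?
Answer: $\frac{8}{3} \approx 2.6667$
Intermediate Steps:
$p = -48$ ($p = 12 \left(-4\right) = -48$)
$S{\left(s \right)} = -48$
$G = \frac{1}{36} \approx 0.027778$
$G \left(-2\right) S{\left(-1 \right)} = \frac{1}{36} \left(-2\right) \left(-48\right) = \left(- \frac{1}{18}\right) \left(-48\right) = \frac{8}{3}$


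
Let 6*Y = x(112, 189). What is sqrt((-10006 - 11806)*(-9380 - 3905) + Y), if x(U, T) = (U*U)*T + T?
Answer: 35*sqrt(947486)/2 ≈ 17034.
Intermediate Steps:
x(U, T) = T + T*U**2 (x(U, T) = U**2*T + T = T*U**2 + T = T + T*U**2)
Y = 790335/2 (Y = (189*(1 + 112**2))/6 = (189*(1 + 12544))/6 = (189*12545)/6 = (1/6)*2371005 = 790335/2 ≈ 3.9517e+5)
sqrt((-10006 - 11806)*(-9380 - 3905) + Y) = sqrt((-10006 - 11806)*(-9380 - 3905) + 790335/2) = sqrt(-21812*(-13285) + 790335/2) = sqrt(289772420 + 790335/2) = sqrt(580335175/2) = 35*sqrt(947486)/2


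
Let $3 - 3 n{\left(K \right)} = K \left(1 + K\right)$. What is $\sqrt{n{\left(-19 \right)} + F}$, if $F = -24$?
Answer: $i \sqrt{137} \approx 11.705 i$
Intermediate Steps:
$n{\left(K \right)} = 1 - \frac{K \left(1 + K\right)}{3}$
$\sqrt{n{\left(-19 \right)} + F} = \sqrt{\left(1 - - \frac{19}{3} - \frac{\left(-19\right)^{2}}{3}\right) - 24} = \sqrt{\left(1 + \frac{19}{3} - \frac{361}{3}\right) - 24} = \sqrt{-113 - 24} = \sqrt{-137} = i \sqrt{137}$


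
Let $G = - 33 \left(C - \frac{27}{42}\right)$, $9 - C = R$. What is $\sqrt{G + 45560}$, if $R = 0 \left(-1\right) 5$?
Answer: $\frac{\sqrt{8875706}}{14} \approx 212.8$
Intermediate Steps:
$R = 0$ ($R = 0 \cdot 5 = 0$)
$C = 9$ ($C = 9 - 0 = 9 + 0 = 9$)
$G = - \frac{3861}{14}$ ($G = - 33 \left(9 - \frac{27}{42}\right) = - 33 \left(9 - \frac{9}{14}\right) = \left(-33\right) \frac{117}{14} = - \frac{3861}{14} \approx -275.79$)
$\sqrt{G + 45560} = \sqrt{- \frac{3861}{14} + 45560} = \sqrt{\frac{633979}{14}} = \frac{\sqrt{8875706}}{14}$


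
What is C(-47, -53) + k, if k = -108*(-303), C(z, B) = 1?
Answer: 32725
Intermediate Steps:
k = 32724
C(-47, -53) + k = 1 + 32724 = 32725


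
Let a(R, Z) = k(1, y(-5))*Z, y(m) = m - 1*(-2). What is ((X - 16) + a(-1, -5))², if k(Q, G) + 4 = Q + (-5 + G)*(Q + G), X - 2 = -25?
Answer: 10816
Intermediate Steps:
X = -23 (X = 2 - 25 = -23)
y(m) = 2 + m (y(m) = m + 2 = 2 + m)
k(Q, G) = -4 + Q + (-5 + G)*(G + Q) (k(Q, G) = -4 + (Q + (-5 + G)*(Q + G)) = -4 + (Q + (-5 + G)*(G + Q)) = -4 + Q + (-5 + G)*(G + Q))
a(R, Z) = 13*Z (a(R, Z) = (-4 + (2 - 5)² - 5*(2 - 5) - 4*1 + (2 - 5)*1)*Z = (-4 + (-3)² - 5*(-3) - 4 - 3*1)*Z = (-4 + 9 + 15 - 4 - 3)*Z = 13*Z)
((X - 16) + a(-1, -5))² = ((-23 - 16) + 13*(-5))² = (-39 - 65)² = (-104)² = 10816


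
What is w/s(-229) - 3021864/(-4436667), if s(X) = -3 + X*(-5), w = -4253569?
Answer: -6289406081945/1688891238 ≈ -3724.0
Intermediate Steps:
s(X) = -3 - 5*X
w/s(-229) - 3021864/(-4436667) = -4253569/(-3 - 5*(-229)) - 3021864/(-4436667) = -4253569/(-3 + 1145) - 3021864*(-1/4436667) = -4253569/1142 + 1007288/1478889 = -6289406081945/1688891238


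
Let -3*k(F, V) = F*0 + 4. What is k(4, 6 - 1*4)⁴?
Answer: 256/81 ≈ 3.1605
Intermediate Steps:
k(F, V) = -4/3 (k(F, V) = -(F*0 + 4)/3 = -(0 + 4)/3 = -⅓*4 = -4/3)
k(4, 6 - 1*4)⁴ = (-4/3)⁴ = 256/81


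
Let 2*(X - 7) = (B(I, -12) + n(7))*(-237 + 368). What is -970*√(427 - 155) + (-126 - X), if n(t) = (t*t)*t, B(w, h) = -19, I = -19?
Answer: -21355 - 3880*√17 ≈ -37353.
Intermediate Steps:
n(t) = t³ (n(t) = t²*t = t³)
X = 21229 (X = 7 + ((-19 + 7³)*(-237 + 368))/2 = 7 + ((-19 + 343)*131)/2 = 7 + (324*131)/2 = 7 + (½)*42444 = 7 + 21222 = 21229)
-970*√(427 - 155) + (-126 - X) = -970*√(427 - 155) + (-126 - 1*21229) = -3880*√17 + (-126 - 21229) = -3880*√17 - 21355 = -21355 - 3880*√17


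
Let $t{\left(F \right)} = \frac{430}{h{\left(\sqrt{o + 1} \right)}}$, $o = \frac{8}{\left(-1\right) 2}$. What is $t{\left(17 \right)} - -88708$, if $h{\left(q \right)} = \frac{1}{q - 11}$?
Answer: $83978 + 430 i \sqrt{3} \approx 83978.0 + 744.78 i$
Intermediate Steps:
$o = -4$ ($o = \frac{8}{-2} = 8 \left(- \frac{1}{2}\right) = -4$)
$h{\left(q \right)} = \frac{1}{-11 + q}$
$t{\left(F \right)} = -4730 + 430 i \sqrt{3}$ ($t{\left(F \right)} = \frac{430}{\frac{1}{-11 + \sqrt{-4 + 1}}} = \frac{430}{\frac{1}{-11 + \sqrt{-3}}} = \frac{430}{\frac{1}{-11 + i \sqrt{3}}} = 430 \left(-11 + i \sqrt{3}\right) = -4730 + 430 i \sqrt{3}$)
$t{\left(17 \right)} - -88708 = \left(-4730 + 430 i \sqrt{3}\right) - -88708 = \left(-4730 + 430 i \sqrt{3}\right) + 88708 = 83978 + 430 i \sqrt{3}$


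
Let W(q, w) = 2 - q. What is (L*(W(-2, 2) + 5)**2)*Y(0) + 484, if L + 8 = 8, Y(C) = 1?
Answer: 484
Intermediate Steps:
L = 0 (L = -8 + 8 = 0)
(L*(W(-2, 2) + 5)**2)*Y(0) + 484 = (0*((2 - 1*(-2)) + 5)**2)*1 + 484 = (0*((2 + 2) + 5)**2)*1 + 484 = (0*(4 + 5)**2)*1 + 484 = (0*9**2)*1 + 484 = (0*81)*1 + 484 = 0*1 + 484 = 0 + 484 = 484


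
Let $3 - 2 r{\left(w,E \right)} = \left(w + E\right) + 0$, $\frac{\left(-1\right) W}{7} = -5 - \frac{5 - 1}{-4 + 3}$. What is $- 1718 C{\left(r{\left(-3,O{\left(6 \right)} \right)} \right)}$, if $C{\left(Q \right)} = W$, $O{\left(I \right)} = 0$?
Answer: $-12026$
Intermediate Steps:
$W = 7$ ($W = - 7 \left(-5 - \frac{5 - 1}{-4 + 3}\right) = - 7 \left(-5 - \frac{4}{-1}\right) = - 7 \left(-5 - 4 \left(-1\right)\right) = - 7 \left(-5 - -4\right) = - 7 \left(-5 + 4\right) = \left(-7\right) \left(-1\right) = 7$)
$r{\left(w,E \right)} = \frac{3}{2} - \frac{E}{2} - \frac{w}{2}$ ($r{\left(w,E \right)} = \frac{3}{2} - \frac{\left(w + E\right) + 0}{2} = \frac{3}{2} - \frac{\left(E + w\right) + 0}{2} = \frac{3}{2} - \frac{E + w}{2} = \frac{3}{2} - \left(\frac{E}{2} + \frac{w}{2}\right) = \frac{3}{2} - \frac{E}{2} - \frac{w}{2}$)
$C{\left(Q \right)} = 7$
$- 1718 C{\left(r{\left(-3,O{\left(6 \right)} \right)} \right)} = \left(-1718\right) 7 = -12026$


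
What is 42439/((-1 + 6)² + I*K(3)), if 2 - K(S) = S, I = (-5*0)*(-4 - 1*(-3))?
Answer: 42439/25 ≈ 1697.6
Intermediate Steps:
I = 0 (I = 0*(-4 + 3) = 0*(-1) = 0)
K(S) = 2 - S
42439/((-1 + 6)² + I*K(3)) = 42439/((-1 + 6)² + 0*(2 - 1*3)) = 42439/(5² + 0*(2 - 3)) = 42439/(25 + 0*(-1)) = 42439/(25 + 0) = 42439/25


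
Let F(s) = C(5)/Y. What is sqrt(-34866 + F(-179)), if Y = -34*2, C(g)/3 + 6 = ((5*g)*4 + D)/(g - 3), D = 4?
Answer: I*sqrt(40307442)/34 ≈ 186.73*I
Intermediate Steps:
C(g) = -18 + 3*(4 + 20*g)/(-3 + g) (C(g) = -18 + 3*(((5*g)*4 + 4)/(g - 3)) = -18 + 3*((20*g + 4)/(-3 + g)) = -18 + 3*((4 + 20*g)/(-3 + g)) = -18 + 3*(4 + 20*g)/(-3 + g))
Y = -68
F(s) = -69/34 (F(s) = (6*(11 + 7*5)/(-3 + 5))/(-68) = (6*(11 + 35)/2)*(-1/68) = (6*(1/2)*46)*(-1/68) = 138*(-1/68) = -69/34)
sqrt(-34866 + F(-179)) = sqrt(-34866 - 69/34) = sqrt(-1185513/34) = I*sqrt(40307442)/34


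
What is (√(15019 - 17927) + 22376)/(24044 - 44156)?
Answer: -2797/2514 - I*√727/10056 ≈ -1.1126 - 0.0026813*I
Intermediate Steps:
(√(15019 - 17927) + 22376)/(24044 - 44156) = (√(-2908) + 22376)/(-20112) = (2*I*√727 + 22376)*(-1/20112) = (22376 + 2*I*√727)*(-1/20112) = -2797/2514 - I*√727/10056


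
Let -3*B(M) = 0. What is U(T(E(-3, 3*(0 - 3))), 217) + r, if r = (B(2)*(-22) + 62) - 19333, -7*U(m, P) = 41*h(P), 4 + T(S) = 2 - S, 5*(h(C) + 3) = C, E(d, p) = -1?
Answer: -682767/35 ≈ -19508.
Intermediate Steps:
h(C) = -3 + C/5
B(M) = 0 (B(M) = -1/3*0 = 0)
T(S) = -2 - S (T(S) = -4 + (2 - S) = -2 - S)
U(m, P) = 123/7 - 41*P/35 (U(m, P) = -41*(-3 + P/5)/7 = -(-123 + 41*P/5)/7 = 123/7 - 41*P/35)
r = -19271 (r = (0*(-22) + 62) - 19333 = (0 + 62) - 19333 = 62 - 19333 = -19271)
U(T(E(-3, 3*(0 - 3))), 217) + r = (123/7 - 41/35*217) - 19271 = (123/7 - 1271/5) - 19271 = -8282/35 - 19271 = -682767/35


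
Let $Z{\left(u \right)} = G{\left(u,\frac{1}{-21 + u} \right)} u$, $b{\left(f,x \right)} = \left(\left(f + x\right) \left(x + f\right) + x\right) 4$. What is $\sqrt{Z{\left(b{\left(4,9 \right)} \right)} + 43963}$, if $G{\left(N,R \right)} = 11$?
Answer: $3 \sqrt{5755} \approx 227.59$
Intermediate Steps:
$b{\left(f,x \right)} = 4 x + 4 \left(f + x\right)^{2}$ ($b{\left(f,x \right)} = \left(\left(f + x\right) \left(f + x\right) + x\right) 4 = \left(\left(f + x\right)^{2} + x\right) 4 = \left(x + \left(f + x\right)^{2}\right) 4 = 4 x + 4 \left(f + x\right)^{2}$)
$Z{\left(u \right)} = 11 u$
$\sqrt{Z{\left(b{\left(4,9 \right)} \right)} + 43963} = \sqrt{11 \left(4 \cdot 9 + 4 \left(4 + 9\right)^{2}\right) + 43963} = \sqrt{11 \left(36 + 4 \cdot 13^{2}\right) + 43963} = \sqrt{11 \left(36 + 4 \cdot 169\right) + 43963} = \sqrt{11 \left(36 + 676\right) + 43963} = \sqrt{11 \cdot 712 + 43963} = \sqrt{7832 + 43963} = \sqrt{51795} = 3 \sqrt{5755}$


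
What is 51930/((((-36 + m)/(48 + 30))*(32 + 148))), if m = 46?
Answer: 22503/10 ≈ 2250.3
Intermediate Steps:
51930/((((-36 + m)/(48 + 30))*(32 + 148))) = 51930/((((-36 + 46)/(48 + 30))*(32 + 148))) = 51930/(((10/78)*180)) = 51930/(((10*(1/78))*180)) = 51930/(((5/39)*180)) = 51930/(300/13) = 51930*(13/300) = 22503/10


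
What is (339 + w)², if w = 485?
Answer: 678976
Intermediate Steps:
(339 + w)² = (339 + 485)² = 824² = 678976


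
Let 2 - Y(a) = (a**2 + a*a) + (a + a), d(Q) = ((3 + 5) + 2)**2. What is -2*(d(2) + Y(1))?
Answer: -196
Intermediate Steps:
d(Q) = 100 (d(Q) = (8 + 2)**2 = 10**2 = 100)
Y(a) = 2 - 2*a - 2*a**2 (Y(a) = 2 - ((a**2 + a*a) + (a + a)) = 2 - ((a**2 + a**2) + 2*a) = 2 - (2*a**2 + 2*a) = 2 - (2*a + 2*a**2) = 2 + (-2*a - 2*a**2) = 2 - 2*a - 2*a**2)
-2*(d(2) + Y(1)) = -2*(100 + (2 - 2*1 - 2*1**2)) = -2*(100 + (2 - 2 - 2*1)) = -2*(100 + (2 - 2 - 2)) = -2*(100 - 2) = -2*98 = -196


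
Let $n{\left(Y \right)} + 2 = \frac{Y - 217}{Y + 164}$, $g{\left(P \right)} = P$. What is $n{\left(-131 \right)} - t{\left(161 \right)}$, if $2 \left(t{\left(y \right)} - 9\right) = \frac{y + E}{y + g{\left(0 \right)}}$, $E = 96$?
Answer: $- \frac{79141}{3542} \approx -22.344$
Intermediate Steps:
$n{\left(Y \right)} = -2 + \frac{-217 + Y}{164 + Y}$ ($n{\left(Y \right)} = -2 + \frac{Y - 217}{Y + 164} = -2 + \frac{-217 + Y}{164 + Y}$)
$t{\left(y \right)} = 9 + \frac{96 + y}{2 y}$ ($t{\left(y \right)} = 9 + \frac{\left(y + 96\right) \frac{1}{y + 0}}{2} = 9 + \frac{\left(96 + y\right) \frac{1}{y}}{2} = 9 + \frac{\frac{1}{y} \left(96 + y\right)}{2} = 9 + \frac{96 + y}{2 y}$)
$n{\left(-131 \right)} - t{\left(161 \right)} = \frac{-545 - -131}{164 - 131} - \left(\frac{19}{2} + \frac{48}{161}\right) = \frac{-545 + 131}{33} - \left(\frac{19}{2} + 48 \cdot \frac{1}{161}\right) = \frac{1}{33} \left(-414\right) - \left(\frac{19}{2} + \frac{48}{161}\right) = - \frac{138}{11} - \frac{3155}{322} = - \frac{79141}{3542}$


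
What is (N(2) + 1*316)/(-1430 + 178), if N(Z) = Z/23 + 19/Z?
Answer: -14977/57592 ≈ -0.26005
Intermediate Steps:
N(Z) = 19/Z + Z/23 (N(Z) = Z*(1/23) + 19/Z = Z/23 + 19/Z = 19/Z + Z/23)
(N(2) + 1*316)/(-1430 + 178) = ((19/2 + (1/23)*2) + 1*316)/(-1430 + 178) = ((19*(1/2) + 2/23) + 316)/(-1252) = ((19/2 + 2/23) + 316)*(-1/1252) = (441/46 + 316)*(-1/1252) = (14977/46)*(-1/1252) = -14977/57592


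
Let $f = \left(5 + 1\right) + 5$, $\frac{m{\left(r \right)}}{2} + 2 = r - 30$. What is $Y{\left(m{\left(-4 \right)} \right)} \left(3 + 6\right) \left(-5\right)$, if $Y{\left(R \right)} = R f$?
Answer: $35640$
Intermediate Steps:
$m{\left(r \right)} = -64 + 2 r$ ($m{\left(r \right)} = -4 + 2 \left(r - 30\right) = -4 + 2 \left(-30 + r\right) = -4 + \left(-60 + 2 r\right) = -64 + 2 r$)
$f = 11$ ($f = 6 + 5 = 11$)
$Y{\left(R \right)} = 11 R$ ($Y{\left(R \right)} = R 11 = 11 R$)
$Y{\left(m{\left(-4 \right)} \right)} \left(3 + 6\right) \left(-5\right) = 11 \left(-64 + 2 \left(-4\right)\right) \left(3 + 6\right) \left(-5\right) = 11 \left(-64 - 8\right) 9 \left(-5\right) = 11 \left(-72\right) 9 \left(-5\right) = \left(-792\right) 9 \left(-5\right) = \left(-7128\right) \left(-5\right) = 35640$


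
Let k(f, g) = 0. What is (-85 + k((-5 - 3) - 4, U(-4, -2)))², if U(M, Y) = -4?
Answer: 7225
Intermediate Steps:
(-85 + k((-5 - 3) - 4, U(-4, -2)))² = (-85 + 0)² = (-85)² = 7225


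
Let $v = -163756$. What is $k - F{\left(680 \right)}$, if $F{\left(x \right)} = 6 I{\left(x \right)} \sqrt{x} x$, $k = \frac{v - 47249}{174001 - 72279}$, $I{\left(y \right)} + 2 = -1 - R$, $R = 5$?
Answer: $- \frac{211005}{101722} + 65280 \sqrt{170} \approx 8.5115 \cdot 10^{5}$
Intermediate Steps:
$I{\left(y \right)} = -8$ ($I{\left(y \right)} = -2 - 6 = -8$)
$k = - \frac{211005}{101722}$ ($k = \frac{-163756 - 47249}{174001 - 72279} = - \frac{211005}{101722} \approx -2.0743$)
$F{\left(x \right)} = - 48 x^{\frac{3}{2}}$ ($F{\left(x \right)} = 6 \left(- 8 \sqrt{x}\right) x = - 48 \sqrt{x} x = - 48 x^{\frac{3}{2}}$)
$k - F{\left(680 \right)} = - \frac{211005}{101722} - - 48 \cdot 680^{\frac{3}{2}} = - \frac{211005}{101722} - - 48 \cdot 1360 \sqrt{170} = - \frac{211005}{101722} - - 65280 \sqrt{170} = - \frac{211005}{101722} + 65280 \sqrt{170}$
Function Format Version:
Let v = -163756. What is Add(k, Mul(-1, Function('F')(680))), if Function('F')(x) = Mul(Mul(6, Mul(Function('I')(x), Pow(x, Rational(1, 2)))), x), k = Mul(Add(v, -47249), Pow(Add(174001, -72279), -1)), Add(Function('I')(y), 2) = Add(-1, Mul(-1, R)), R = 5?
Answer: Add(Rational(-211005, 101722), Mul(65280, Pow(170, Rational(1, 2)))) ≈ 8.5115e+5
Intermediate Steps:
Function('I')(y) = -8 (Function('I')(y) = Add(-2, Add(-1, Mul(-1, 5))) = Add(-2, Add(-1, -5)) = Add(-2, -6) = -8)
k = Rational(-211005, 101722) (k = Mul(Add(-163756, -47249), Pow(Add(174001, -72279), -1)) = Mul(-211005, Pow(101722, -1)) = Mul(-211005, Rational(1, 101722)) = Rational(-211005, 101722) ≈ -2.0743)
Function('F')(x) = Mul(-48, Pow(x, Rational(3, 2))) (Function('F')(x) = Mul(Mul(6, Mul(-8, Pow(x, Rational(1, 2)))), x) = Mul(Mul(-48, Pow(x, Rational(1, 2))), x) = Mul(-48, Pow(x, Rational(3, 2))))
Add(k, Mul(-1, Function('F')(680))) = Add(Rational(-211005, 101722), Mul(-1, Mul(-48, Pow(680, Rational(3, 2))))) = Add(Rational(-211005, 101722), Mul(-1, Mul(-48, Mul(1360, Pow(170, Rational(1, 2)))))) = Add(Rational(-211005, 101722), Mul(-1, Mul(-65280, Pow(170, Rational(1, 2))))) = Add(Rational(-211005, 101722), Mul(65280, Pow(170, Rational(1, 2))))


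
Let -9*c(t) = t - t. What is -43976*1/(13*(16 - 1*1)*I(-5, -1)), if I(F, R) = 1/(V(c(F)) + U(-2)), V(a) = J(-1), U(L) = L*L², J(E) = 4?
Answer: 175904/195 ≈ 902.07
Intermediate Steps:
c(t) = 0 (c(t) = -(t - t)/9 = -⅑*0 = 0)
U(L) = L³
V(a) = 4
I(F, R) = -¼ (I(F, R) = 1/(4 + (-2)³) = 1/(4 - 8) = 1/(-4) = -¼)
-43976*1/(13*(16 - 1*1)*I(-5, -1)) = -43976*(-4/(13*(16 - 1*1))) = -43976*(-4/(13*(16 - 1))) = -43976/((-13/4*15)) = -43976/(-195/4) = -43976*(-4/195) = 175904/195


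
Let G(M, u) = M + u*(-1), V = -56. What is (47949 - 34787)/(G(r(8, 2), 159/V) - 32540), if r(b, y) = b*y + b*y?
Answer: -737072/1820289 ≈ -0.40492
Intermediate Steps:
r(b, y) = 2*b*y
G(M, u) = M - u
(47949 - 34787)/(G(r(8, 2), 159/V) - 32540) = (47949 - 34787)/((2*8*2 - 159/(-56)) - 32540) = 13162/((32 - 159*(-1)/56) - 32540) = 13162/((32 - 1*(-159/56)) - 32540) = 13162/((32 + 159/56) - 32540) = 13162/(1951/56 - 32540) = 13162/(-1820289/56) = 13162*(-56/1820289) = -737072/1820289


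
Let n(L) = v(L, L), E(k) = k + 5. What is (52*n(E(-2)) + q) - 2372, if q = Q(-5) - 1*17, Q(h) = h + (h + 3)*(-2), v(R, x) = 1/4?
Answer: -2377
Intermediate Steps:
E(k) = 5 + k
v(R, x) = 1/4
Q(h) = -6 - h (Q(h) = h + (3 + h)*(-2) = h + (-6 - 2*h) = -6 - h)
n(L) = 1/4
q = -18 (q = (-6 - 1*(-5)) - 1*17 = (-6 + 5) - 17 = -1 - 17 = -18)
(52*n(E(-2)) + q) - 2372 = (52*(1/4) - 18) - 2372 = (13 - 18) - 2372 = -5 - 2372 = -2377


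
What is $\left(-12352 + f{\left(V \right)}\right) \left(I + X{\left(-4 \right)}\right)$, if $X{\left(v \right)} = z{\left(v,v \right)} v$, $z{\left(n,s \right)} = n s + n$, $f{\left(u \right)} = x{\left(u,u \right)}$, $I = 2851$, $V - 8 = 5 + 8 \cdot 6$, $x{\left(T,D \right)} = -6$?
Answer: $-34639474$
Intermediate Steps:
$V = 61$ ($V = 8 + \left(5 + 8 \cdot 6\right) = 8 + \left(5 + 48\right) = 8 + 53 = 61$)
$f{\left(u \right)} = -6$
$z{\left(n,s \right)} = n + n s$
$X{\left(v \right)} = v^{2} \left(1 + v\right)$ ($X{\left(v \right)} = v \left(1 + v\right) v = v^{2} \left(1 + v\right)$)
$\left(-12352 + f{\left(V \right)}\right) \left(I + X{\left(-4 \right)}\right) = \left(-12352 - 6\right) \left(2851 + \left(-4\right)^{2} \left(1 - 4\right)\right) = - 12358 \left(2851 + 16 \left(-3\right)\right) = - 12358 \left(2851 - 48\right) = \left(-12358\right) 2803 = -34639474$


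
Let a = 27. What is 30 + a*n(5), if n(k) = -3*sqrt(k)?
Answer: 30 - 81*sqrt(5) ≈ -151.12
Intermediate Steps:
30 + a*n(5) = 30 + 27*(-3*sqrt(5)) = 30 - 81*sqrt(5)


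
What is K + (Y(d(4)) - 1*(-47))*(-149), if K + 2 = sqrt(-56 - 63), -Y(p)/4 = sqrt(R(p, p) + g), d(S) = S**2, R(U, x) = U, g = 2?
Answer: -7005 + 1788*sqrt(2) + I*sqrt(119) ≈ -4476.4 + 10.909*I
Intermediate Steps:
Y(p) = -4*sqrt(2 + p) (Y(p) = -4*sqrt(p + 2) = -4*sqrt(2 + p))
K = -2 + I*sqrt(119) (K = -2 + sqrt(-56 - 63) = -2 + sqrt(-119) = -2 + I*sqrt(119) ≈ -2.0 + 10.909*I)
K + (Y(d(4)) - 1*(-47))*(-149) = (-2 + I*sqrt(119)) + (-4*sqrt(2 + 4**2) - 1*(-47))*(-149) = (-2 + I*sqrt(119)) + (-4*sqrt(2 + 16) + 47)*(-149) = (-2 + I*sqrt(119)) + (-12*sqrt(2) + 47)*(-149) = (-2 + I*sqrt(119)) + (47 - 12*sqrt(2))*(-149) = (-2 + I*sqrt(119)) + (-7003 + 1788*sqrt(2)) = -7005 + 1788*sqrt(2) + I*sqrt(119)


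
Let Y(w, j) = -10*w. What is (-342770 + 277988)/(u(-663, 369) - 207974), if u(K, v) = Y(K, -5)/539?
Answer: 17458749/56045678 ≈ 0.31151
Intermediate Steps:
u(K, v) = -10*K/539
(-342770 + 277988)/(u(-663, 369) - 207974) = (-342770 + 277988)/(-10/539*(-663) - 207974) = -64782/(6630/539 - 207974) = -64782/(-112091356/539) = -64782*(-539/112091356) = 17458749/56045678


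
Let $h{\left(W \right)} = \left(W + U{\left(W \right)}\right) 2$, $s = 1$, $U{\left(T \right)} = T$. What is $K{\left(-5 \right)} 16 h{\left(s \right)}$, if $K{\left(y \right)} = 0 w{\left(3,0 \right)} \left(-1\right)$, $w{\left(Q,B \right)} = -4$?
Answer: $0$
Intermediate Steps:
$K{\left(y \right)} = 0$ ($K{\left(y \right)} = 0 \left(-4\right) \left(-1\right) = 0 \left(-1\right) = 0$)
$h{\left(W \right)} = 4 W$ ($h{\left(W \right)} = \left(W + W\right) 2 = 2 W 2 = 4 W$)
$K{\left(-5 \right)} 16 h{\left(s \right)} = 0 \cdot 16 \cdot 4 \cdot 1 = 0 \cdot 4 = 0$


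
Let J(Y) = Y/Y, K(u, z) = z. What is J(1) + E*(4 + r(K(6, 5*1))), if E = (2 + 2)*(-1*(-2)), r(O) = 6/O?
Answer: 213/5 ≈ 42.600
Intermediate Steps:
J(Y) = 1
E = 8 (E = 4*2 = 8)
J(1) + E*(4 + r(K(6, 5*1))) = 1 + 8*(4 + 6/((5*1))) = 1 + 8*(4 + 6/5) = 1 + 8*(26/5) = 1 + 208/5 = 213/5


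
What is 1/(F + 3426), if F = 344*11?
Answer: 1/7210 ≈ 0.00013870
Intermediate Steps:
F = 3784
1/(F + 3426) = 1/(3784 + 3426) = 1/7210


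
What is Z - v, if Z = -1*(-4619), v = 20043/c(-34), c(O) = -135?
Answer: 71512/15 ≈ 4767.5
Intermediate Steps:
v = -2227/15 (v = 20043/(-135) = 20043*(-1/135) = -2227/15 ≈ -148.47)
Z = 4619
Z - v = 4619 - 1*(-2227/15) = 4619 + 2227/15 = 71512/15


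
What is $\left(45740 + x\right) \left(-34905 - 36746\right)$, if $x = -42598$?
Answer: $-225127442$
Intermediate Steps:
$\left(45740 + x\right) \left(-34905 - 36746\right) = \left(45740 - 42598\right) \left(-34905 - 36746\right) = 3142 \left(-71651\right) = -225127442$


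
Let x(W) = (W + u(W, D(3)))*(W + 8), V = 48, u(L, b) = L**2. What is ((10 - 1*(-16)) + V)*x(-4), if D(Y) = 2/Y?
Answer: 3552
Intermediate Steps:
x(W) = (8 + W)*(W + W**2) (x(W) = (W + W**2)*(W + 8) = (W + W**2)*(8 + W) = (8 + W)*(W + W**2))
((10 - 1*(-16)) + V)*x(-4) = ((10 - 1*(-16)) + 48)*(-4*(8 + (-4)**2 + 9*(-4))) = ((10 + 16) + 48)*(-4*(8 + 16 - 36)) = (26 + 48)*(-4*(-12)) = 74*48 = 3552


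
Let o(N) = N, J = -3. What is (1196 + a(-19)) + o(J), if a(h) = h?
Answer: 1174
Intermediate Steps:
(1196 + a(-19)) + o(J) = (1196 - 19) - 3 = 1177 - 3 = 1174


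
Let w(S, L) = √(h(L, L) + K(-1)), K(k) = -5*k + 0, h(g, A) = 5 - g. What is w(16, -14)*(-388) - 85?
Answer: -85 - 776*√6 ≈ -1985.8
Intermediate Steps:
K(k) = -5*k
w(S, L) = √(10 - L) (w(S, L) = √((5 - L) - 5*(-1)) = √((5 - L) + 5) = √(10 - L))
w(16, -14)*(-388) - 85 = √(10 - 1*(-14))*(-388) - 85 = √(10 + 14)*(-388) - 85 = √24*(-388) - 85 = (2*√6)*(-388) - 85 = -776*√6 - 85 = -85 - 776*√6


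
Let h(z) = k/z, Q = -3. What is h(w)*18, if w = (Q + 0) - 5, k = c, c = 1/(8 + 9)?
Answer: -9/68 ≈ -0.13235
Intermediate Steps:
c = 1/17 ≈ 0.058824
k = 1/17 ≈ 0.058824
w = -8 (w = (-3 + 0) - 5 = -3 - 5 = -8)
h(z) = 1/(17*z)
h(w)*18 = ((1/17)/(-8))*18 = ((1/17)*(-⅛))*18 = -1/136*18 = -9/68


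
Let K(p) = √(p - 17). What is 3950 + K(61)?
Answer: 3950 + 2*√11 ≈ 3956.6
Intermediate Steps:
K(p) = √(-17 + p)
3950 + K(61) = 3950 + √(-17 + 61) = 3950 + √44 = 3950 + 2*√11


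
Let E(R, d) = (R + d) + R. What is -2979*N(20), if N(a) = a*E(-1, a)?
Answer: -1072440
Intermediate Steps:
E(R, d) = d + 2*R
N(a) = a*(-2 + a) (N(a) = a*(a + 2*(-1)) = a*(a - 2) = a*(-2 + a))
-2979*N(20) = -59580*(-2 + 20) = -59580*18 = -2979*360 = -1072440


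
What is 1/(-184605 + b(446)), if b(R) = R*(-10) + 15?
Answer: -1/189050 ≈ -5.2896e-6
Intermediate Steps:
b(R) = 15 - 10*R (b(R) = -10*R + 15 = 15 - 10*R)
1/(-184605 + b(446)) = 1/(-184605 + (15 - 10*446)) = 1/(-184605 + (15 - 4460)) = 1/(-184605 - 4445) = 1/(-189050) = -1/189050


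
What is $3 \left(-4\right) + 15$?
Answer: $3$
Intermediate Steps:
$3 \left(-4\right) + 15 = -12 + 15 = 3$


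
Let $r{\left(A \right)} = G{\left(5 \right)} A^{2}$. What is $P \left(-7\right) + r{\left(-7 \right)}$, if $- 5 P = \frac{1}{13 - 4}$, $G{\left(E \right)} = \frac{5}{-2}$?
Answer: $- \frac{11011}{90} \approx -122.34$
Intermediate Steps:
$G{\left(E \right)} = - \frac{5}{2}$ ($G{\left(E \right)} = 5 \left(- \frac{1}{2}\right) = - \frac{5}{2}$)
$r{\left(A \right)} = - \frac{5 A^{2}}{2}$
$P = - \frac{1}{45}$ ($P = - \frac{1}{5 \left(13 - 4\right)} = - \frac{1}{5 \cdot 9} = \left(- \frac{1}{5}\right) \frac{1}{9} = - \frac{1}{45} \approx -0.022222$)
$P \left(-7\right) + r{\left(-7 \right)} = \left(- \frac{1}{45}\right) \left(-7\right) - \frac{5 \left(-7\right)^{2}}{2} = \frac{7}{45} - \frac{245}{2} = - \frac{11011}{90}$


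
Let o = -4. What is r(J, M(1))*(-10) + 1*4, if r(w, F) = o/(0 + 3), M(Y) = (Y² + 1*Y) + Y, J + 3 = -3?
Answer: 52/3 ≈ 17.333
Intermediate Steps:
J = -6 (J = -3 - 3 = -6)
M(Y) = Y² + 2*Y (M(Y) = (Y² + Y) + Y = (Y + Y²) + Y = Y² + 2*Y)
r(w, F) = -4/3 (r(w, F) = -4/(0 + 3) = -4/3)
r(J, M(1))*(-10) + 1*4 = -4/3*(-10) + 1*4 = 40/3 + 4 = 52/3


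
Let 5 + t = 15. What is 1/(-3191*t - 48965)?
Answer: -1/80875 ≈ -1.2365e-5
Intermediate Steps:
t = 10 (t = -5 + 15 = 10)
1/(-3191*t - 48965) = 1/(-3191*10 - 48965) = 1/(-31910 - 48965) = 1/(-80875) = -1/80875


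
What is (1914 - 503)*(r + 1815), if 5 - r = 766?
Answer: 1487194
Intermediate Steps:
r = -761 (r = 5 - 1*766 = 5 - 766 = -761)
(1914 - 503)*(r + 1815) = (1914 - 503)*(-761 + 1815) = 1411*1054 = 1487194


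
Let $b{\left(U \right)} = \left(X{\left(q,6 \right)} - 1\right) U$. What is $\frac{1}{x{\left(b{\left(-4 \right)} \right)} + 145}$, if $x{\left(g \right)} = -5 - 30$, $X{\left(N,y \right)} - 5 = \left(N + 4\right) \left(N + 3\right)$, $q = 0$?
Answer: $\frac{1}{110} \approx 0.0090909$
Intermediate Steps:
$X{\left(N,y \right)} = 5 + \left(3 + N\right) \left(4 + N\right)$ ($X{\left(N,y \right)} = 5 + \left(N + 4\right) \left(N + 3\right) = 5 + \left(4 + N\right) \left(3 + N\right) = 5 + \left(3 + N\right) \left(4 + N\right)$)
$b{\left(U \right)} = 16 U$ ($b{\left(U \right)} = \left(\left(17 + 0^{2} + 7 \cdot 0\right) - 1\right) U = \left(\left(17 + 0 + 0\right) - 1\right) U = \left(17 - 1\right) U = 16 U$)
$x{\left(g \right)} = -35$ ($x{\left(g \right)} = -5 - 30 = -35$)
$\frac{1}{x{\left(b{\left(-4 \right)} \right)} + 145} = \frac{1}{-35 + 145} = \frac{1}{110}$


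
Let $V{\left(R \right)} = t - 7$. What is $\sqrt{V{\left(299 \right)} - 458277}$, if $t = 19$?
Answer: $i \sqrt{458265} \approx 676.95 i$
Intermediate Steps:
$V{\left(R \right)} = 12$ ($V{\left(R \right)} = 19 - 7 = 12$)
$\sqrt{V{\left(299 \right)} - 458277} = \sqrt{12 - 458277} = \sqrt{-458265} = i \sqrt{458265}$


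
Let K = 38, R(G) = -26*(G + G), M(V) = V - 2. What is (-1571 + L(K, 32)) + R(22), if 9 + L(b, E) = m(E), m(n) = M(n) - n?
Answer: -2726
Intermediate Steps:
M(V) = -2 + V
R(G) = -52*G
m(n) = -2 (m(n) = (-2 + n) - n = -2)
L(b, E) = -11 (L(b, E) = -9 - 2 = -11)
(-1571 + L(K, 32)) + R(22) = (-1571 - 11) - 52*22 = -1582 - 1144 = -2726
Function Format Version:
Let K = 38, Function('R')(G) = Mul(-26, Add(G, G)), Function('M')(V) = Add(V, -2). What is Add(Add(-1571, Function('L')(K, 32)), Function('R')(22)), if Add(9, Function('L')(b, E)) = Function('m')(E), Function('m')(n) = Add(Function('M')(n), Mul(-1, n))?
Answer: -2726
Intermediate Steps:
Function('M')(V) = Add(-2, V)
Function('R')(G) = Mul(-52, G) (Function('R')(G) = Mul(-26, Mul(2, G)) = Mul(-52, G))
Function('m')(n) = -2 (Function('m')(n) = Add(Add(-2, n), Mul(-1, n)) = -2)
Function('L')(b, E) = -11 (Function('L')(b, E) = Add(-9, -2) = -11)
Add(Add(-1571, Function('L')(K, 32)), Function('R')(22)) = Add(Add(-1571, -11), Mul(-52, 22)) = Add(-1582, -1144) = -2726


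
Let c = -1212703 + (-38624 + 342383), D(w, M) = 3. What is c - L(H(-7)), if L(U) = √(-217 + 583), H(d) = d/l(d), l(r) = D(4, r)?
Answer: -908944 - √366 ≈ -9.0896e+5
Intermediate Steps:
l(r) = 3
H(d) = d/3
L(U) = √366
c = -908944 (c = -1212703 + 303759 = -908944)
c - L(H(-7)) = -908944 - √366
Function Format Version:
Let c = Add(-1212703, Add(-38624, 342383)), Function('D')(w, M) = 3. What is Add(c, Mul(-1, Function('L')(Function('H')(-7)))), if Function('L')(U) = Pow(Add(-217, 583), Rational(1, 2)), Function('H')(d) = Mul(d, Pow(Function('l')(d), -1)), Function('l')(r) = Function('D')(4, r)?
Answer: Add(-908944, Mul(-1, Pow(366, Rational(1, 2)))) ≈ -9.0896e+5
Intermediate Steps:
Function('l')(r) = 3
Function('H')(d) = Mul(Rational(1, 3), d) (Function('H')(d) = Mul(d, Pow(3, -1)) = Mul(d, Rational(1, 3)) = Mul(Rational(1, 3), d))
Function('L')(U) = Pow(366, Rational(1, 2))
c = -908944 (c = Add(-1212703, 303759) = -908944)
Add(c, Mul(-1, Function('L')(Function('H')(-7)))) = Add(-908944, Mul(-1, Pow(366, Rational(1, 2))))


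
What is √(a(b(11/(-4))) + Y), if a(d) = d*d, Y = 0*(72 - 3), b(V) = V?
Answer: 11/4 ≈ 2.7500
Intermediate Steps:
Y = 0 (Y = 0*69 = 0)
a(d) = d²
√(a(b(11/(-4))) + Y) = √((11/(-4))² + 0) = √((11*(-¼))² + 0) = √((-11/4)² + 0) = √(121/16 + 0) = √(121/16) = 11/4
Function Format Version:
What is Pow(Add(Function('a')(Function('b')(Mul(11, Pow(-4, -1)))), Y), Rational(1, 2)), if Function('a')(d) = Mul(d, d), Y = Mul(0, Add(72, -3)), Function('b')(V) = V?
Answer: Rational(11, 4) ≈ 2.7500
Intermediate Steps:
Y = 0 (Y = Mul(0, 69) = 0)
Function('a')(d) = Pow(d, 2)
Pow(Add(Function('a')(Function('b')(Mul(11, Pow(-4, -1)))), Y), Rational(1, 2)) = Pow(Add(Pow(Mul(11, Pow(-4, -1)), 2), 0), Rational(1, 2)) = Pow(Add(Pow(Mul(11, Rational(-1, 4)), 2), 0), Rational(1, 2)) = Pow(Add(Pow(Rational(-11, 4), 2), 0), Rational(1, 2)) = Pow(Add(Rational(121, 16), 0), Rational(1, 2)) = Pow(Rational(121, 16), Rational(1, 2)) = Rational(11, 4)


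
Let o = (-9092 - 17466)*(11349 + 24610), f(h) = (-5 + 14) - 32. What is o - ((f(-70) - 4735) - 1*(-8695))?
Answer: -955003059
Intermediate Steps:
f(h) = -23 (f(h) = 9 - 32 = -23)
o = -954999122 (o = -26558*35959 = -954999122)
o - ((f(-70) - 4735) - 1*(-8695)) = -954999122 - ((-23 - 4735) - 1*(-8695)) = -954999122 - (-4758 + 8695) = -954999122 - 1*3937 = -954999122 - 3937 = -955003059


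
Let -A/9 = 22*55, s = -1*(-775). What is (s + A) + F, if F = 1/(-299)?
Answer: -3024386/299 ≈ -10115.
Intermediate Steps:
F = -1/299 ≈ -0.0033445
s = 775
A = -10890 (A = -198*55 = -9*1210 = -10890)
(s + A) + F = (775 - 10890) - 1/299 = -10115 - 1/299 = -3024386/299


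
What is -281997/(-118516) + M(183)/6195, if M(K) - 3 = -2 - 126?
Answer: 346431383/146841324 ≈ 2.3592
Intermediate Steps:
M(K) = -125 (M(K) = 3 + (-2 - 126) = 3 - 128 = -125)
-281997/(-118516) + M(183)/6195 = -281997/(-118516) - 125/6195 = -281997*(-1/118516) - 125*1/6195 = 281997/118516 - 25/1239 = 346431383/146841324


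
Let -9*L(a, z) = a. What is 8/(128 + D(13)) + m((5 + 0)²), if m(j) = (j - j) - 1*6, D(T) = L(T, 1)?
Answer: -6762/1139 ≈ -5.9368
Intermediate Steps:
L(a, z) = -a/9
D(T) = -T/9
m(j) = -6 (m(j) = 0 - 6 = -6)
8/(128 + D(13)) + m((5 + 0)²) = 8/(128 - ⅑*13) - 6 = 8/(128 - 13/9) - 6 = 8/(1139/9) - 6 = (9/1139)*8 - 6 = 72/1139 - 6 = -6762/1139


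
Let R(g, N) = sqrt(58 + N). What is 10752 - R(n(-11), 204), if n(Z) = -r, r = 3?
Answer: 10752 - sqrt(262) ≈ 10736.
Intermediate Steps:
n(Z) = -3 (n(Z) = -1*3 = -3)
10752 - R(n(-11), 204) = 10752 - sqrt(58 + 204) = 10752 - sqrt(262)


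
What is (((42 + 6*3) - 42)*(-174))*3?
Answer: -9396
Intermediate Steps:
(((42 + 6*3) - 42)*(-174))*3 = (((42 + 18) - 42)*(-174))*3 = ((60 - 42)*(-174))*3 = (18*(-174))*3 = -3132*3 = -9396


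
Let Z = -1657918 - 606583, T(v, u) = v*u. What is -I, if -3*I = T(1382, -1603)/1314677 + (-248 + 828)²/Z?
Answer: -259948122626/425298197311 ≈ -0.61121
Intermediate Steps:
T(v, u) = u*v
Z = -2264501
I = 259948122626/425298197311 (I = -(-1603*1382/1314677 + (-248 + 828)²/(-2264501))/3 = -(-2215346*1/1314677 + 580²*(-1/2264501))/3 = -(-316478/187811 + 336400*(-1/2264501))/3 = -(-316478/187811 - 336400/2264501)/3 = -⅓*(-779844367878/425298197311) = 259948122626/425298197311 ≈ 0.61121)
-I = -1*259948122626/425298197311 = -259948122626/425298197311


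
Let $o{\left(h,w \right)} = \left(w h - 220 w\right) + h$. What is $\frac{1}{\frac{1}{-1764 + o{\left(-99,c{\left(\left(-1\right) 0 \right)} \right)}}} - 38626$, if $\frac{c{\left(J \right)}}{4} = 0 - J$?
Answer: $-40489$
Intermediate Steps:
$c{\left(J \right)} = - 4 J$ ($c{\left(J \right)} = 4 \left(0 - J\right) = 4 \left(- J\right) = - 4 J$)
$o{\left(h,w \right)} = h - 220 w + h w$ ($o{\left(h,w \right)} = \left(h w - 220 w\right) + h = \left(- 220 w + h w\right) + h = h - 220 w + h w$)
$\frac{1}{\frac{1}{-1764 + o{\left(-99,c{\left(\left(-1\right) 0 \right)} \right)}}} - 38626 = \frac{1}{\frac{1}{-1764 - \left(99 + 319 \left(-4\right) \left(\left(-1\right) 0\right)\right)}} - 38626 = \frac{1}{\frac{1}{-1764 - \left(99 + 319 \left(-4\right) 0\right)}} - 38626 = \frac{1}{\frac{1}{-1764 - 99}} - 38626 = \frac{1}{\frac{1}{-1863}} - 38626 = \frac{1}{- \frac{1}{1863}} - 38626 = -1863 - 38626 = -40489$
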